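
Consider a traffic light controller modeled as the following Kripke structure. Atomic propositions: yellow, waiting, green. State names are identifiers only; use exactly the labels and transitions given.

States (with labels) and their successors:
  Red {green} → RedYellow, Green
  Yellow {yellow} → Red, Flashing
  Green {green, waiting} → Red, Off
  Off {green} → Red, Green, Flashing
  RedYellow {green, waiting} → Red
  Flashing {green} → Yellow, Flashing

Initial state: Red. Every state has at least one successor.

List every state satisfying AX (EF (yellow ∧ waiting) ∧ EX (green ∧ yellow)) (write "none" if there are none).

States satisfying EF (yellow ∧ waiting) ∧ EX (green ∧ yellow): ∅.
States satisfying AX (EF (yellow ∧ waiting) ∧ EX (green ∧ yellow)): ∅.

none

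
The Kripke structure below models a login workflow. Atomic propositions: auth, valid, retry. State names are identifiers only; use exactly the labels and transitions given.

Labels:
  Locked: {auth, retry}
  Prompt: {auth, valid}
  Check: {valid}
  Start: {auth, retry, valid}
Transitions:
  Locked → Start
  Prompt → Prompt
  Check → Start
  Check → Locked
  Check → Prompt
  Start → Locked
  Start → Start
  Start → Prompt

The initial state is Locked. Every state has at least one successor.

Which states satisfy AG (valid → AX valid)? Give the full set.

{Prompt}

States satisfying valid → AX valid: {Locked, Prompt}.
States satisfying AG (valid → AX valid): {Prompt}.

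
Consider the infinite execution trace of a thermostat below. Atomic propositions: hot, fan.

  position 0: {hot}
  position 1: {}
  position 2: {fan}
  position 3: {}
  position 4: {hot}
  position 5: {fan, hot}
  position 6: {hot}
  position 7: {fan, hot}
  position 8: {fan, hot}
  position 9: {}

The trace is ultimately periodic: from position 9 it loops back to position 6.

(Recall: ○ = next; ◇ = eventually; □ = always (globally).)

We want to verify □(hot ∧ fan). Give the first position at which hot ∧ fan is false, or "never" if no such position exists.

At position 0 the labels are {hot}, so hot ∧ fan is false there. This is the first violation.

0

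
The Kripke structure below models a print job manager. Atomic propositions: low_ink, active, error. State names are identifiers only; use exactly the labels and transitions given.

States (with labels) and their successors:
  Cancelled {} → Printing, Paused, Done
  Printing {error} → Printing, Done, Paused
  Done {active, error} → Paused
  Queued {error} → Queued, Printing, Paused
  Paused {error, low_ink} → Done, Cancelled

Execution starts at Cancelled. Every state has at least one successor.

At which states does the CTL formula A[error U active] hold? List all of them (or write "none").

States satisfying error: {Printing, Done, Queued, Paused}.
States satisfying active: {Done}.
States satisfying A[error U active]: {Done}.

{Done}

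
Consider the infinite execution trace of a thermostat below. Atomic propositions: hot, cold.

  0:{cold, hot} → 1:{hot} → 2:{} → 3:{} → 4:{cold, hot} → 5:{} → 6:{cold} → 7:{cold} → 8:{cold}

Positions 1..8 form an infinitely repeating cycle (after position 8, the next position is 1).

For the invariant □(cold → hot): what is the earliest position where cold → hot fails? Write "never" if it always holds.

Check cold → hot at each position in order: 0 ✓, 1 ✓, 2 ✓, 3 ✓, 4 ✓, 5 ✓.
At position 6 the labels are {cold}, so cold → hot is false there. This is the first violation.

6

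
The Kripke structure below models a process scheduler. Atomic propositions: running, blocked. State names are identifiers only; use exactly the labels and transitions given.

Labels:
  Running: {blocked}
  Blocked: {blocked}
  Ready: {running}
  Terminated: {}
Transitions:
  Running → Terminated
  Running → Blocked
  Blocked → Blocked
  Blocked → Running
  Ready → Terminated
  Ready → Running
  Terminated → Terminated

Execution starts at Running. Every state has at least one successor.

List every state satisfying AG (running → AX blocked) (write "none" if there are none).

{Running, Blocked, Terminated}

States satisfying running → AX blocked: {Running, Blocked, Terminated}.
States satisfying AG (running → AX blocked): {Running, Blocked, Terminated}.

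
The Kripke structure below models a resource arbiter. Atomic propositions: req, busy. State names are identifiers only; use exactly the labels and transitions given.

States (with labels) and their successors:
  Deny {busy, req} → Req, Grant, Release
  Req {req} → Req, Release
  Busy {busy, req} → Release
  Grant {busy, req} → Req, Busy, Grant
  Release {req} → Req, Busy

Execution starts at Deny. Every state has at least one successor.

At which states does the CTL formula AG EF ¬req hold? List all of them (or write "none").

none

States satisfying EF ¬req: ∅.
States satisfying AG EF ¬req: ∅.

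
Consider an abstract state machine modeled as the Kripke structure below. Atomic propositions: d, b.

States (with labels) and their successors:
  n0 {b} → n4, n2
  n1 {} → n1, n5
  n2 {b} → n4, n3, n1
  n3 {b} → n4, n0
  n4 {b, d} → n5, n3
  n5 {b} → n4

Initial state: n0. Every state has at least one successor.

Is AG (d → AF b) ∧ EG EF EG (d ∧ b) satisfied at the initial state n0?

Violated

States satisfying d → AF b: {n0, n1, n2, n3, n4, n5}.
States satisfying AG (d → AF b): {n0, n1, n2, n3, n4, n5}.
States satisfying EF EG (d ∧ b): ∅.
States satisfying EG EF EG (d ∧ b): ∅.
States satisfying AG (d → AF b) ∧ EG EF EG (d ∧ b): ∅.
n0 ∉ Sat(AG (d → AF b) ∧ EG EF EG (d ∧ b)).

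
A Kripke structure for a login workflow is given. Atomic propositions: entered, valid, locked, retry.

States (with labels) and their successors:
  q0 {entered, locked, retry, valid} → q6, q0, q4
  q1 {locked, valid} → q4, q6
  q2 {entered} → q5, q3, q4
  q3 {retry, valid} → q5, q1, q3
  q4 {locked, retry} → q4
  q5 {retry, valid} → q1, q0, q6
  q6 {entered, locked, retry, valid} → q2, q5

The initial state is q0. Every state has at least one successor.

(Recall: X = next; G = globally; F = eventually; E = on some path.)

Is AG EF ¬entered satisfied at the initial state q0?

Holds

States satisfying EF ¬entered: {q0, q1, q2, q3, q4, q5, q6}.
States satisfying AG EF ¬entered: {q0, q1, q2, q3, q4, q5, q6}.
Every state reachable from q0 satisfies EF ¬entered.
q0 ∈ Sat(AG EF ¬entered).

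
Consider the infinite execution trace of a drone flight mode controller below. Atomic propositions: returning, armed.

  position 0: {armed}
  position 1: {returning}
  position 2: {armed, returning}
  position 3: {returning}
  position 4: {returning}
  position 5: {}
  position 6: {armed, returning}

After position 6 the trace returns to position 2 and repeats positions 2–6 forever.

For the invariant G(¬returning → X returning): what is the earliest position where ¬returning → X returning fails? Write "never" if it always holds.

never

¬returning → X returning holds at every position 0..6, and those are all the positions the trace ever visits, so the invariant G(¬returning → X returning) is never violated.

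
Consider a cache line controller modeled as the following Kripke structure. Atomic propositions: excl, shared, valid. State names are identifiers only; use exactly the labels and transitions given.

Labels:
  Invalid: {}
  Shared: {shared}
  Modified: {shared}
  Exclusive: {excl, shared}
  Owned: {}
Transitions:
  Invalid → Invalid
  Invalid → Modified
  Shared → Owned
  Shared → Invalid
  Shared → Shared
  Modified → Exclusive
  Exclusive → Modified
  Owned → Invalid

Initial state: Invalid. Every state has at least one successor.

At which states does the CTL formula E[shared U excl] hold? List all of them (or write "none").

{Modified, Exclusive}

States satisfying shared: {Shared, Modified, Exclusive}.
States satisfying excl: {Exclusive}.
States satisfying E[shared U excl]: {Modified, Exclusive}.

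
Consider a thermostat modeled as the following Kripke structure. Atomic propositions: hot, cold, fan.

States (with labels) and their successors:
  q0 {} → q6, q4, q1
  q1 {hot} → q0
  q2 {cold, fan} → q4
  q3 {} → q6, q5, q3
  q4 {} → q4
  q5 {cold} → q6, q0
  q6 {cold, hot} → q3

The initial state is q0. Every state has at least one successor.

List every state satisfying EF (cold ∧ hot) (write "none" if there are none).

{q0, q1, q3, q5, q6}

States satisfying cold ∧ hot: {q6}.
States satisfying EF (cold ∧ hot): {q0, q1, q3, q5, q6}.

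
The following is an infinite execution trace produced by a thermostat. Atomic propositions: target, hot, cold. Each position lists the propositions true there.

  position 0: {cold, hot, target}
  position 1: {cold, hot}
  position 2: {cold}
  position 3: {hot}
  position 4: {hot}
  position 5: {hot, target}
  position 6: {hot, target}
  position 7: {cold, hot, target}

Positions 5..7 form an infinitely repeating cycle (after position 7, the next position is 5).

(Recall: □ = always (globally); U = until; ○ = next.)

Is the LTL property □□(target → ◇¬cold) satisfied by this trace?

□(target → ◇¬cold) holds at every position 0..7, and those are all positions ever visited, so □□(target → ◇¬cold) holds.

Yes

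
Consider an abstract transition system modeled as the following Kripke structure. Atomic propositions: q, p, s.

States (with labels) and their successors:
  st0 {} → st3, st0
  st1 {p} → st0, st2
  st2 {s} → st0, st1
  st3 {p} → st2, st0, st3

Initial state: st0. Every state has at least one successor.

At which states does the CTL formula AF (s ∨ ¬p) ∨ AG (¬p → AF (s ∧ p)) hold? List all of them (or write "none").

States satisfying s ∨ ¬p: {st0, st2}.
States satisfying AF (s ∨ ¬p): {st0, st1, st2}.
States satisfying ¬p → AF (s ∧ p): {st1, st3}.
States satisfying AG (¬p → AF (s ∧ p)): ∅.
States satisfying AF (s ∨ ¬p) ∨ AG (¬p → AF (s ∧ p)): {st0, st1, st2}.

{st0, st1, st2}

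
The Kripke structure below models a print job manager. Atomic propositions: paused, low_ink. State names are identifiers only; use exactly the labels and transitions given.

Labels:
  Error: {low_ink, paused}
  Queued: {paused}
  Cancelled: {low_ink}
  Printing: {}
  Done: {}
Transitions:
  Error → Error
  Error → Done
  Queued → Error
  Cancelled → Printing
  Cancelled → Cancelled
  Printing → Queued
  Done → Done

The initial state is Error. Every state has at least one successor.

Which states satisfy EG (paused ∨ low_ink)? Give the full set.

{Error, Queued, Cancelled}

States satisfying paused ∨ low_ink: {Error, Queued, Cancelled}.
States satisfying EG (paused ∨ low_ink): {Error, Queued, Cancelled}.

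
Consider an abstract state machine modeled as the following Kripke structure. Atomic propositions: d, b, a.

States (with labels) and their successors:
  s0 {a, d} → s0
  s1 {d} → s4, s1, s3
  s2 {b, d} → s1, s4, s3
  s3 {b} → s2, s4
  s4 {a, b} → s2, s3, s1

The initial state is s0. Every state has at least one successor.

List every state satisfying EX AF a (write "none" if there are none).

{s0, s1, s2, s3}

States satisfying AF a: {s0, s4}.
States satisfying EX AF a: {s0, s1, s2, s3}.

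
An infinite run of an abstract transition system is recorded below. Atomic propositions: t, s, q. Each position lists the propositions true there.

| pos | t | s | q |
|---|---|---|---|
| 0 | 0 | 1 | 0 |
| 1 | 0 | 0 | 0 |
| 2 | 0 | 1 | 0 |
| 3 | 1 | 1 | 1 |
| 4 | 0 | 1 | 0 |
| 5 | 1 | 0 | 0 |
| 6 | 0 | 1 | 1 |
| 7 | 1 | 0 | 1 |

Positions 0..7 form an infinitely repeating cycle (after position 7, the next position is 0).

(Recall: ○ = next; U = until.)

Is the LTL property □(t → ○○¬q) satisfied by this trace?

t → ○○¬q must hold at every position from 0 onward. It fails at position 5, so □(t → ○○¬q) is false.
Positions where t holds: 3, 5, 7.
Check ○○¬q at each: 3→ok, 5→fails, 7→ok.

No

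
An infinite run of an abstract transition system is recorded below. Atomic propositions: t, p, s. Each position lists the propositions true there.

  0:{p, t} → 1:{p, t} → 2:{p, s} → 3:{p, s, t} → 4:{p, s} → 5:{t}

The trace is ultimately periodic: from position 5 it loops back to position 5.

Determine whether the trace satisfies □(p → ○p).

p → ○p must hold at every position from 0 onward. It fails at position 4, so □(p → ○p) is false.
Positions where p holds: 0, 1, 2, 3, 4.
Check ○p at each: 0→ok, 1→ok, 2→ok, 3→ok, 4→fails.

Does not hold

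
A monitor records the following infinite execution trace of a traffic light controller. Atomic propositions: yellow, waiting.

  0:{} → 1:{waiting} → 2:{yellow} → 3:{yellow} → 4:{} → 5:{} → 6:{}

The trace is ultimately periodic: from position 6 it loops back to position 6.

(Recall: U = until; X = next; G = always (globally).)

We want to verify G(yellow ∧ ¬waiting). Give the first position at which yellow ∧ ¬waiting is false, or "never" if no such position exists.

0

At position 0 the labels are {}, so yellow ∧ ¬waiting is false there. This is the first violation.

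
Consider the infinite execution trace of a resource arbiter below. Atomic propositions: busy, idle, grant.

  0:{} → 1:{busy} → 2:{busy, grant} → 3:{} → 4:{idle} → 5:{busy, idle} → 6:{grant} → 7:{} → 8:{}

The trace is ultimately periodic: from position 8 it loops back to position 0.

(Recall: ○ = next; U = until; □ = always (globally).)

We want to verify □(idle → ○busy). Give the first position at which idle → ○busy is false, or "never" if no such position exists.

5

Check idle → ○busy at each position in order: 0 ✓, 1 ✓, 2 ✓, 3 ✓, 4 ✓.
At position 5 the labels are {busy, idle} and the next position 6 has {grant}, so idle → ○busy is false there. This is the first violation.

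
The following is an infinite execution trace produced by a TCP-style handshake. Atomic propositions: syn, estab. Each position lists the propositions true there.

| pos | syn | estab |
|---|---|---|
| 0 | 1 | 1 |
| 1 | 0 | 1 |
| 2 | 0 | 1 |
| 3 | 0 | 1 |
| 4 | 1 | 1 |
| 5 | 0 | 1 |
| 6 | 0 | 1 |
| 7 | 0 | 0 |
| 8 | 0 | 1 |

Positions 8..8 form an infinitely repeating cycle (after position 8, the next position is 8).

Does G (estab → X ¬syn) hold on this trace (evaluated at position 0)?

Does not hold

estab → X ¬syn must hold at every position from 0 onward. It fails at position 3, so G (estab → X ¬syn) is false.
Positions where estab holds: 0, 1, 2, 3, 4, 5, 6, 8.
Check X ¬syn at each: 0→ok, 1→ok, 2→ok, 3→fails, 4→ok, 5→ok, 6→ok, 8→ok.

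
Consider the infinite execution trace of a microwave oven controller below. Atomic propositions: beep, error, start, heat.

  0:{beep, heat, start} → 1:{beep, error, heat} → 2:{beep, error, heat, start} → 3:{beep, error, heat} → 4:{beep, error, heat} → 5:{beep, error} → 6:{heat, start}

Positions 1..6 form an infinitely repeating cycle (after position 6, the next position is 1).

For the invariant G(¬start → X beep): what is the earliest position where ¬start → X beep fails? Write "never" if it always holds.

Check ¬start → X beep at each position in order: 0 ✓, 1 ✓, 2 ✓, 3 ✓, 4 ✓.
At position 5 the labels are {beep, error} and the next position 6 has {heat, start}, so ¬start → X beep is false there. This is the first violation.

5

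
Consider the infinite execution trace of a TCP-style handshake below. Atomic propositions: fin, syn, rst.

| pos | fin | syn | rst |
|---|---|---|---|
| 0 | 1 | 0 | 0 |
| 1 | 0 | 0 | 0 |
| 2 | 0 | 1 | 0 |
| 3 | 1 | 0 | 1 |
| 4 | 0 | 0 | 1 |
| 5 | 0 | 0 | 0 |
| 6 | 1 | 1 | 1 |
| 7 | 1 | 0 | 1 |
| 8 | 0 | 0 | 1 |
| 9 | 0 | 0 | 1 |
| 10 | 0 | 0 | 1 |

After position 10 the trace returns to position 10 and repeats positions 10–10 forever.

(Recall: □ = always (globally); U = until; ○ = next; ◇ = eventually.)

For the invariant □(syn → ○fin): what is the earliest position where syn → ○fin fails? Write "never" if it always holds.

never

syn → ○fin holds at every position 0..10, and those are all the positions the trace ever visits, so the invariant □(syn → ○fin) is never violated.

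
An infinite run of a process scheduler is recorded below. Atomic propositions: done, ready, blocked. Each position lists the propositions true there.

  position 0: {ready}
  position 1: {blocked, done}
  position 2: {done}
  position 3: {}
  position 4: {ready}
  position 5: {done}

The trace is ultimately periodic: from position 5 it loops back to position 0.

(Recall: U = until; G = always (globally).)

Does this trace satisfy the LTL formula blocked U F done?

Walking from position 0: F done first holds at position 0, and blocked holds at every earlier position along the way, so blocked U F done holds.

Yes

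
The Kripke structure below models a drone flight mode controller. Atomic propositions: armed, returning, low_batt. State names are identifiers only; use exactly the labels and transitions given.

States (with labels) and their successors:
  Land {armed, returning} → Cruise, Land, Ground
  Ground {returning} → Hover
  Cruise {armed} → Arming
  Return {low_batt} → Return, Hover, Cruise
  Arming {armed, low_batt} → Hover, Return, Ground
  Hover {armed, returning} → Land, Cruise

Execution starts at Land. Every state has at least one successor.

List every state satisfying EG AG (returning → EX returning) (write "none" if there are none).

States satisfying AG (returning → EX returning): {Land, Ground, Cruise, Return, Arming, Hover}.
States satisfying EG AG (returning → EX returning): {Land, Ground, Cruise, Return, Arming, Hover}.

{Land, Ground, Cruise, Return, Arming, Hover}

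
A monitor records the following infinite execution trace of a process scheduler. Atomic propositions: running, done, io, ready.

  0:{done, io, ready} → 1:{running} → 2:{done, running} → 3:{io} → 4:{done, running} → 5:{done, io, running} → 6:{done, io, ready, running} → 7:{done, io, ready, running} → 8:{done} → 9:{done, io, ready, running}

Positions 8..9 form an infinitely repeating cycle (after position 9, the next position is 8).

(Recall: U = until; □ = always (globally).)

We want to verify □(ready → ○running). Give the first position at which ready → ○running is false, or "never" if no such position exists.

7

Check ready → ○running at each position in order: 0 ✓, 1 ✓, 2 ✓, 3 ✓, 4 ✓, 5 ✓, 6 ✓.
At position 7 the labels are {done, io, ready, running} and the next position 8 has {done}, so ready → ○running is false there. This is the first violation.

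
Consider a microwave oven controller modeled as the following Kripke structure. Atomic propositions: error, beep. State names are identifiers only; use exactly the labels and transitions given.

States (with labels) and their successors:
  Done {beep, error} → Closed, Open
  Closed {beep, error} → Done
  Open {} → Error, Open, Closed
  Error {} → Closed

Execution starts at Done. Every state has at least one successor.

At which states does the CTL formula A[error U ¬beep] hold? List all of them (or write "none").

{Open, Error}

States satisfying error: {Done, Closed}.
States satisfying ¬beep: {Open, Error}.
States satisfying A[error U ¬beep]: {Open, Error}.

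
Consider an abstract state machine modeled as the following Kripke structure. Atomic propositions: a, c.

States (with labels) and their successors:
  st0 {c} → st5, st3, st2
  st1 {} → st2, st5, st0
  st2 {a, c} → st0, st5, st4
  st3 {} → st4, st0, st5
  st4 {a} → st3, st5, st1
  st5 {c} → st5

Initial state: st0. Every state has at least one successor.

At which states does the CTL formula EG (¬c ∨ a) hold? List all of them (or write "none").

States satisfying ¬c ∨ a: {st1, st2, st3, st4}.
States satisfying EG (¬c ∨ a): {st1, st2, st3, st4}.

{st1, st2, st3, st4}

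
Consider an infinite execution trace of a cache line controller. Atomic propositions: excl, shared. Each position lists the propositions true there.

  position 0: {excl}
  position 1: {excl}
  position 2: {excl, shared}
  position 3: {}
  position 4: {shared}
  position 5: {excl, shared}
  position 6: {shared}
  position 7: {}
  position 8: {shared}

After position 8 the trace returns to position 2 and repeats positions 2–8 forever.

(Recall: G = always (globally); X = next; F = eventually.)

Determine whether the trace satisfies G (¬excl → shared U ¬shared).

Holds

¬excl → shared U ¬shared holds at every position 0..8, and those are all positions ever visited, so G (¬excl → shared U ¬shared) holds.
Positions where ¬excl holds: 3, 4, 6, 7, 8.
Check shared U ¬shared at each: 3→ok, 4→ok, 6→ok, 7→ok, 8→ok.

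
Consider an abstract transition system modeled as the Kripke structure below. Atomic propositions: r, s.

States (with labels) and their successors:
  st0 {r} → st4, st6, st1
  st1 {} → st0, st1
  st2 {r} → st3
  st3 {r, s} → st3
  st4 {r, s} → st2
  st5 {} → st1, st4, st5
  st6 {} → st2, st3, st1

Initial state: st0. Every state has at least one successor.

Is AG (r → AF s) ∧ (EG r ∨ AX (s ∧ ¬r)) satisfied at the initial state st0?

Violated

States satisfying r → AF s: {st1, st2, st3, st4, st5, st6}.
States satisfying AG (r → AF s): {st2, st3, st4}.
States satisfying r: {st0, st2, st3, st4}.
States satisfying EG r: {st0, st2, st3, st4}.
States satisfying s ∧ ¬r: ∅.
States satisfying AX (s ∧ ¬r): ∅.
States satisfying EG r ∨ AX (s ∧ ¬r): {st0, st2, st3, st4}.
States satisfying AG (r → AF s) ∧ (EG r ∨ AX (s ∧ ¬r)): {st2, st3, st4}.
st0 ∉ Sat(AG (r → AF s) ∧ (EG r ∨ AX (s ∧ ¬r))).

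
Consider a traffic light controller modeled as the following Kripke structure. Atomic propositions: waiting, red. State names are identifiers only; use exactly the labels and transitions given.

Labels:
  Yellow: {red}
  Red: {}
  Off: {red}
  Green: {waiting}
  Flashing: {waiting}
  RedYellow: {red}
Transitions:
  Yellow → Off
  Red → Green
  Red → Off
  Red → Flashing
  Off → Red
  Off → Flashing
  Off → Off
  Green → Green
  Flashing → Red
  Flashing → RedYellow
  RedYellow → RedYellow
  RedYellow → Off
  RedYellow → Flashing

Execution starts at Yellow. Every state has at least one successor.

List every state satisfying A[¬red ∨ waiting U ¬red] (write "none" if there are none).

States satisfying ¬red ∨ waiting: {Red, Green, Flashing}.
States satisfying ¬red: {Red, Green, Flashing}.
States satisfying A[¬red ∨ waiting U ¬red]: {Red, Green, Flashing}.

{Red, Green, Flashing}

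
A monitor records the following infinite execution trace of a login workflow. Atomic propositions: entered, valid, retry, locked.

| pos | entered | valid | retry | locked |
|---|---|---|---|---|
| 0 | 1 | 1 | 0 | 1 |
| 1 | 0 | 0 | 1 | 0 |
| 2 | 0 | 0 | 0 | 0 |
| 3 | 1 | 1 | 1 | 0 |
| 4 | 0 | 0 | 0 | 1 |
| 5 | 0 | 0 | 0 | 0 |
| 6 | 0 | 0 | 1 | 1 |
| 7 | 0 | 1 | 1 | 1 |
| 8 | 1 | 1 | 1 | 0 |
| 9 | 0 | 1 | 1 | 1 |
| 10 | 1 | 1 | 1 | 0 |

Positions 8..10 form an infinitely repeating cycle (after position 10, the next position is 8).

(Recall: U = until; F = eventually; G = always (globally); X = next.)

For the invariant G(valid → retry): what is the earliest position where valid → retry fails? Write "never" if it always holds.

At position 0 the labels are {entered, locked, valid}, so valid → retry is false there. This is the first violation.

0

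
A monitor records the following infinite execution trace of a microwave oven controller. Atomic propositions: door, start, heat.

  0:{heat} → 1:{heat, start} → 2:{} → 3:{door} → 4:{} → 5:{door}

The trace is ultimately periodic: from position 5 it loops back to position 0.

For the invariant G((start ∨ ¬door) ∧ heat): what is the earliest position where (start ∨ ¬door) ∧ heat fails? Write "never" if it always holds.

2

Check (start ∨ ¬door) ∧ heat at each position in order: 0 ✓, 1 ✓.
At position 2 the labels are {}, so (start ∨ ¬door) ∧ heat is false there. This is the first violation.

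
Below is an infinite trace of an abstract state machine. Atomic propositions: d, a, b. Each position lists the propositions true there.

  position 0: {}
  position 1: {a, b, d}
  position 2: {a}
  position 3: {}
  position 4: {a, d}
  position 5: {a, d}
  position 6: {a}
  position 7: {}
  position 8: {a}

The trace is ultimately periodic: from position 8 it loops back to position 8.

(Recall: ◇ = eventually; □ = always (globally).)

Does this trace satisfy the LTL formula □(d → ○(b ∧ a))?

d → ○(b ∧ a) must hold at every position from 0 onward. It fails at position 1, so □(d → ○(b ∧ a)) is false.
Positions where d holds: 1, 4, 5.
Check ○(b ∧ a) at each: 1→fails, 4→fails, 5→fails.

No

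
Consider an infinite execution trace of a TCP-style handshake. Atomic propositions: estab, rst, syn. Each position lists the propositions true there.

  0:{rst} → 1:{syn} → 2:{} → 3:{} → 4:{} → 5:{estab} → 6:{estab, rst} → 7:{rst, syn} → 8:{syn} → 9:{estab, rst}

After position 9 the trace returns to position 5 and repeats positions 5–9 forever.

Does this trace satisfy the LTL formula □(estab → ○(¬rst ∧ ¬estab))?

estab → ○(¬rst ∧ ¬estab) must hold at every position from 0 onward. It fails at position 5, so □(estab → ○(¬rst ∧ ¬estab)) is false.
Positions where estab holds: 5, 6, 9.
Check ○(¬rst ∧ ¬estab) at each: 5→fails, 6→fails, 9→fails.

Does not hold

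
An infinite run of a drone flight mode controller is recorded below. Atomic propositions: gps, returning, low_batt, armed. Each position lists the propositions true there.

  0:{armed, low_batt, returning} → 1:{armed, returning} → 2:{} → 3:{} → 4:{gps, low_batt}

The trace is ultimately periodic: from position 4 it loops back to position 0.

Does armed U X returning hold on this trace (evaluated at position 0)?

Walking from position 0: X returning first holds at position 0, and armed holds at every earlier position along the way, so armed U X returning holds.

Satisfied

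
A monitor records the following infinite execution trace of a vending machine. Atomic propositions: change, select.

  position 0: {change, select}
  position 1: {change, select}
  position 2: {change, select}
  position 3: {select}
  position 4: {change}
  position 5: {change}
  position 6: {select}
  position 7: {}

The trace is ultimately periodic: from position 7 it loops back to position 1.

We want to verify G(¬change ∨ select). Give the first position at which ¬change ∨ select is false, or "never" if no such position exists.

4

Check ¬change ∨ select at each position in order: 0 ✓, 1 ✓, 2 ✓, 3 ✓.
At position 4 the labels are {change}, so ¬change ∨ select is false there. This is the first violation.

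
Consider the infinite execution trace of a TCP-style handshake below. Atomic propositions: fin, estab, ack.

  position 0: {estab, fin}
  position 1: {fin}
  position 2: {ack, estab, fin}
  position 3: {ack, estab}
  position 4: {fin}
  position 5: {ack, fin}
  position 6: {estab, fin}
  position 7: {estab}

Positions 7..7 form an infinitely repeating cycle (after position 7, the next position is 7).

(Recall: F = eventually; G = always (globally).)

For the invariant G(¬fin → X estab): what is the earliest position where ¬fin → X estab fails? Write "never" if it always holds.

Check ¬fin → X estab at each position in order: 0 ✓, 1 ✓, 2 ✓.
At position 3 the labels are {ack, estab} and the next position 4 has {fin}, so ¬fin → X estab is false there. This is the first violation.

3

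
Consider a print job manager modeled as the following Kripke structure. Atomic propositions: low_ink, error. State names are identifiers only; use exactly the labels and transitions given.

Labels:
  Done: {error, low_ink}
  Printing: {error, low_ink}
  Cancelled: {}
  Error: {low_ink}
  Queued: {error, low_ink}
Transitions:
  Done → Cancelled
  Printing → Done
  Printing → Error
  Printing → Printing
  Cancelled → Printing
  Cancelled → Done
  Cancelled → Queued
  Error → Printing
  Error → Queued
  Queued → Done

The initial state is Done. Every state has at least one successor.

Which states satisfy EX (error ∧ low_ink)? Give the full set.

States satisfying error ∧ low_ink: {Done, Printing, Queued}.
States satisfying EX (error ∧ low_ink): {Printing, Cancelled, Error, Queued}.

{Printing, Cancelled, Error, Queued}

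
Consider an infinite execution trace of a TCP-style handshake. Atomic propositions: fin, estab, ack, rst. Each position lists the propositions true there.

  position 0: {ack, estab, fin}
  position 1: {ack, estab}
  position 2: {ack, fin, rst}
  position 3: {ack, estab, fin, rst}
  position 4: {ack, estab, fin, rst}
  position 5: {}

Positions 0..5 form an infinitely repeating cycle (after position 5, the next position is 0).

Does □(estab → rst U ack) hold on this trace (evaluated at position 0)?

estab → rst U ack holds at every position 0..5, and those are all positions ever visited, so □(estab → rst U ack) holds.
Positions where estab holds: 0, 1, 3, 4.
Check rst U ack at each: 0→ok, 1→ok, 3→ok, 4→ok.

Holds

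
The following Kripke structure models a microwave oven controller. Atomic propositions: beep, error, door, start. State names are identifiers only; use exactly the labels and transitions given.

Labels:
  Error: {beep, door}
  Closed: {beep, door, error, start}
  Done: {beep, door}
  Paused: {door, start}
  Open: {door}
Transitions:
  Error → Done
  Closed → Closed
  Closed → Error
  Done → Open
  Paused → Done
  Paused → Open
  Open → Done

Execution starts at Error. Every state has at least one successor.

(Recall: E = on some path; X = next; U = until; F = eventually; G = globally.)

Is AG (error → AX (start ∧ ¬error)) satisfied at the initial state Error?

Holds

States satisfying error → AX (start ∧ ¬error): {Error, Done, Paused, Open}.
States satisfying AG (error → AX (start ∧ ¬error)): {Error, Done, Paused, Open}.
Every state reachable from Error satisfies error → AX (start ∧ ¬error).
Error ∈ Sat(AG (error → AX (start ∧ ¬error))).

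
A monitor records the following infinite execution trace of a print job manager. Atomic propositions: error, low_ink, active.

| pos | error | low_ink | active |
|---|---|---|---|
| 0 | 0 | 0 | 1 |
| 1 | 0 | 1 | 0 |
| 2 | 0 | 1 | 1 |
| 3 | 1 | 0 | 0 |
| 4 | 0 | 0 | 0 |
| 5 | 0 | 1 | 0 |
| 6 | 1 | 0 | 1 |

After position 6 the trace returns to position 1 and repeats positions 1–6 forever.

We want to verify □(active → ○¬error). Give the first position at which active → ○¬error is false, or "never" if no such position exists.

Check active → ○¬error at each position in order: 0 ✓, 1 ✓.
At position 2 the labels are {active, low_ink} and the next position 3 has {error}, so active → ○¬error is false there. This is the first violation.

2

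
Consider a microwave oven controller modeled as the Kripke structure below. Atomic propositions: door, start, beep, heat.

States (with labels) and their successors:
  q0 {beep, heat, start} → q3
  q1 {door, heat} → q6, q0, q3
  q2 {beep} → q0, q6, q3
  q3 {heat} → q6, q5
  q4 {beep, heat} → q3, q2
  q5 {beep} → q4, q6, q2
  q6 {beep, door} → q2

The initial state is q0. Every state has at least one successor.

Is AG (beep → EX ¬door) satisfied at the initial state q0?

Satisfied

States satisfying beep → EX ¬door: {q0, q1, q2, q3, q4, q5, q6}.
States satisfying AG (beep → EX ¬door): {q0, q1, q2, q3, q4, q5, q6}.
Every state reachable from q0 satisfies beep → EX ¬door.
q0 ∈ Sat(AG (beep → EX ¬door)).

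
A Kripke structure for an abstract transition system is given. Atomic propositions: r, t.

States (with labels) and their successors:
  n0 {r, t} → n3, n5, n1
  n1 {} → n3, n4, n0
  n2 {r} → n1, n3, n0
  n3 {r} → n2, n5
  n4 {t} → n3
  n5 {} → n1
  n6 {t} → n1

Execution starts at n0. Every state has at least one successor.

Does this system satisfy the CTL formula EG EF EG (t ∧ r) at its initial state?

States satisfying EF EG (t ∧ r): ∅.
States satisfying EG EF EG (t ∧ r): ∅.
No suitable path/successor from n0 witnesses the formula.
n0 ∉ Sat(EG EF EG (t ∧ r)).

No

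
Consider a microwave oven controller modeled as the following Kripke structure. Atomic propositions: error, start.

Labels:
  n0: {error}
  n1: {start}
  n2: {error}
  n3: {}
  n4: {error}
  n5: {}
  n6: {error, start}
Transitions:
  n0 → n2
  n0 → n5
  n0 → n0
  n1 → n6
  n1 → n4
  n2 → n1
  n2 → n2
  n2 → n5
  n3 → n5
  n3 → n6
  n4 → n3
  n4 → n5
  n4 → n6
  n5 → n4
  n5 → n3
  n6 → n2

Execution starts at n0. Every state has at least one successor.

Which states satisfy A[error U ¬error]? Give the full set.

{n1, n3, n5}

States satisfying error: {n0, n2, n4, n6}.
States satisfying ¬error: {n1, n3, n5}.
States satisfying A[error U ¬error]: {n1, n3, n5}.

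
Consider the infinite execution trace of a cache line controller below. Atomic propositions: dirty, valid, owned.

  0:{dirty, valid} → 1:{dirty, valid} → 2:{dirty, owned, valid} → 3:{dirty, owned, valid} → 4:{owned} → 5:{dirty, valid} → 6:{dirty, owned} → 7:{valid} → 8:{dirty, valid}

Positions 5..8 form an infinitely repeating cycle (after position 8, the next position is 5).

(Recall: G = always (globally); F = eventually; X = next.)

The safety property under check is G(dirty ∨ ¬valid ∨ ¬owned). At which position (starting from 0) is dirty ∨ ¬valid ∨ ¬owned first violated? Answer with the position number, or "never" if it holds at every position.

never

dirty ∨ ¬valid ∨ ¬owned holds at every position 0..8, and those are all the positions the trace ever visits, so the invariant G(dirty ∨ ¬valid ∨ ¬owned) is never violated.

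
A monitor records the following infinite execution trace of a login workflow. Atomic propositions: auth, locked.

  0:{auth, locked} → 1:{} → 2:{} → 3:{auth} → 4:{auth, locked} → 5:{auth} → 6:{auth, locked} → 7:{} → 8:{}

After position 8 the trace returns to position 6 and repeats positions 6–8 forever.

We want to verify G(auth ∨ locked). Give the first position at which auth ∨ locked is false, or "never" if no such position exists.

Check auth ∨ locked at each position in order: 0 ✓.
At position 1 the labels are {}, so auth ∨ locked is false there. This is the first violation.

1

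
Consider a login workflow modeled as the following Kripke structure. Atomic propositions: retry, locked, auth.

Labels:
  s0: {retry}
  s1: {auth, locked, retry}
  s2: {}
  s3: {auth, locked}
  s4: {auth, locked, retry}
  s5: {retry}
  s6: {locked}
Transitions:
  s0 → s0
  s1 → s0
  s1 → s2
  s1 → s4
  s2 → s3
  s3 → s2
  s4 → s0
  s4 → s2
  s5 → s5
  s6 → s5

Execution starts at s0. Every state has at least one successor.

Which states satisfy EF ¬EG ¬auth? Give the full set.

States satisfying ¬EG ¬auth: {s1, s2, s3, s4}.
States satisfying EF ¬EG ¬auth: {s1, s2, s3, s4}.

{s1, s2, s3, s4}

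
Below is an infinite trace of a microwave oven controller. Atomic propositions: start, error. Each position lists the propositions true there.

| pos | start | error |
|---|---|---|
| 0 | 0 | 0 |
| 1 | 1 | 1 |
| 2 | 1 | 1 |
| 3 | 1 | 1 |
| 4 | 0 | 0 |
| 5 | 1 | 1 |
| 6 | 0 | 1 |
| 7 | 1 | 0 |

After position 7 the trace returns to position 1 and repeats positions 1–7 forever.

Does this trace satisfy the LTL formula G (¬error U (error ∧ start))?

¬error U (error ∧ start) must hold at every position from 0 onward. It fails at position 6, so G (¬error U (error ∧ start)) is false.

Does not hold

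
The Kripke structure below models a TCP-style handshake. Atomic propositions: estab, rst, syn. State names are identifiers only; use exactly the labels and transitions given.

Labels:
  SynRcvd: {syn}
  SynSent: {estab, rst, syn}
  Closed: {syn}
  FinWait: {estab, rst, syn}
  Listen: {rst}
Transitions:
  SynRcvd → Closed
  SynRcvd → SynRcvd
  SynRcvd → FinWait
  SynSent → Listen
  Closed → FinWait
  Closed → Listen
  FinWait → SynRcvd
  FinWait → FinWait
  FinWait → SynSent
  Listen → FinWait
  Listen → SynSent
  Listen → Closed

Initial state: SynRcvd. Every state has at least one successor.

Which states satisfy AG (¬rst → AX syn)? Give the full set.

none

States satisfying ¬rst → AX syn: {SynRcvd, SynSent, FinWait, Listen}.
States satisfying AG (¬rst → AX syn): ∅.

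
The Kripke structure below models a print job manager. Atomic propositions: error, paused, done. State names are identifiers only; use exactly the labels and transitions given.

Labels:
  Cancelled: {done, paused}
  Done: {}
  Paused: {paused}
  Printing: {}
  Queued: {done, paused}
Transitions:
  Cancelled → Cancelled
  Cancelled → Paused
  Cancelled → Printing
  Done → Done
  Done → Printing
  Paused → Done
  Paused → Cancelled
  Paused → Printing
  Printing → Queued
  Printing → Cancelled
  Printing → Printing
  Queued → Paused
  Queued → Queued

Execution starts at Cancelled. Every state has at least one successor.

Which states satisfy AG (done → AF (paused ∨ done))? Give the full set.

{Cancelled, Done, Paused, Printing, Queued}

States satisfying done → AF (paused ∨ done): {Cancelled, Done, Paused, Printing, Queued}.
States satisfying AG (done → AF (paused ∨ done)): {Cancelled, Done, Paused, Printing, Queued}.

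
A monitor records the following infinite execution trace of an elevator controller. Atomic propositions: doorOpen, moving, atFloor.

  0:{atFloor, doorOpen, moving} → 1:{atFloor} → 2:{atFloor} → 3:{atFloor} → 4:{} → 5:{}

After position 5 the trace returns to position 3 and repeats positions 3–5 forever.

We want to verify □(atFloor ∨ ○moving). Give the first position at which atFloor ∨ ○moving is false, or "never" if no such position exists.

Check atFloor ∨ ○moving at each position in order: 0 ✓, 1 ✓, 2 ✓, 3 ✓.
At position 4 the labels are {} and the next position 5 has {}, so atFloor ∨ ○moving is false there. This is the first violation.

4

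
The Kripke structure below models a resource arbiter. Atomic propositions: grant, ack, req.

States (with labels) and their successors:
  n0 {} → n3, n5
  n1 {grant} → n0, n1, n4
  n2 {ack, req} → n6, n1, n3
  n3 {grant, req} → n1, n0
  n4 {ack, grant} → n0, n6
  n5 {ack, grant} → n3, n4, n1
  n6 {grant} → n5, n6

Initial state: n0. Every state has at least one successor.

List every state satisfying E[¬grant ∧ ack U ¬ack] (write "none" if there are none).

States satisfying ¬grant ∧ ack: {n2}.
States satisfying ¬ack: {n0, n1, n3, n6}.
States satisfying E[¬grant ∧ ack U ¬ack]: {n0, n1, n2, n3, n6}.

{n0, n1, n2, n3, n6}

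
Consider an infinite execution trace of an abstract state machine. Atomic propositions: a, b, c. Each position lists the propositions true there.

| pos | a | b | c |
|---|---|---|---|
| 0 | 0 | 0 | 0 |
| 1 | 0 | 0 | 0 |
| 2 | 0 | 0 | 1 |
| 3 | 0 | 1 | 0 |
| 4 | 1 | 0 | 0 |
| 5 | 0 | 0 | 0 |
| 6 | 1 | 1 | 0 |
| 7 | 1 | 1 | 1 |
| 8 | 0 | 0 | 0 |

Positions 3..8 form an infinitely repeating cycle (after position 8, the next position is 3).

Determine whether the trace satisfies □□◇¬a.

□◇¬a holds at every position 0..8, and those are all positions ever visited, so □□◇¬a holds.

Holds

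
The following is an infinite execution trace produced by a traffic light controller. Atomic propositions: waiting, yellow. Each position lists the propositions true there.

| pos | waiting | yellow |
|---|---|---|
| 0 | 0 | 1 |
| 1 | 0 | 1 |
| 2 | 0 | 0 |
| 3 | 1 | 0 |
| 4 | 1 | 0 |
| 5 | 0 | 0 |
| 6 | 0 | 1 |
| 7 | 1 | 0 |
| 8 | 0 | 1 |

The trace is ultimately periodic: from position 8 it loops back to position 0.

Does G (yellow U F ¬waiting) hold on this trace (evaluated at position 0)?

Satisfied

yellow U F ¬waiting holds at every position 0..8, and those are all positions ever visited, so G (yellow U F ¬waiting) holds.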